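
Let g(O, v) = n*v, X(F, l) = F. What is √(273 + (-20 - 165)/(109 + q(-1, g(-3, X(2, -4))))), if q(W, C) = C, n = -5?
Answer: √295262/33 ≈ 16.466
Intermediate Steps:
g(O, v) = -5*v
√(273 + (-20 - 165)/(109 + q(-1, g(-3, X(2, -4))))) = √(273 + (-20 - 165)/(109 - 5*2)) = √(273 - 185/(109 - 10)) = √(273 - 185/99) = √(26842/99) = √295262/33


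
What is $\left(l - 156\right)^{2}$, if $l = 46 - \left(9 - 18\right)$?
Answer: $10201$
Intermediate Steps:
$l = 55$ ($l = 46 - -9 = 46 + 9 = 55$)
$\left(l - 156\right)^{2} = \left(55 - 156\right)^{2} = \left(-101\right)^{2} = 10201$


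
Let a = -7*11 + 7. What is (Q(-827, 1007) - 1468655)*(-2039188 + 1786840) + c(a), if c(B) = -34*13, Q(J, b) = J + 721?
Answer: 370638900386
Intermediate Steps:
a = -70 (a = -77 + 7 = -70)
Q(J, b) = 721 + J
c(B) = -442
(Q(-827, 1007) - 1468655)*(-2039188 + 1786840) + c(a) = ((721 - 827) - 1468655)*(-2039188 + 1786840) - 442 = (-106 - 1468655)*(-252348) - 442 = -1468761*(-252348) - 442 = 370638900828 - 442 = 370638900386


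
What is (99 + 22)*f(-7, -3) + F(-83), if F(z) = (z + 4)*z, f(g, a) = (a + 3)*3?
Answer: 6557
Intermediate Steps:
f(g, a) = 9 + 3*a (f(g, a) = (3 + a)*3 = 9 + 3*a)
F(z) = z*(4 + z) (F(z) = (4 + z)*z = z*(4 + z))
(99 + 22)*f(-7, -3) + F(-83) = (99 + 22)*(9 + 3*(-3)) - 83*(4 - 83) = 121*(9 - 9) - 83*(-79) = 121*0 + 6557 = 0 + 6557 = 6557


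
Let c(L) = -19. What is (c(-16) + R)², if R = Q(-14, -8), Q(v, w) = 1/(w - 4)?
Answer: 52441/144 ≈ 364.17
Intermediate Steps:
Q(v, w) = 1/(-4 + w)
R = -1/12 (R = 1/(-4 - 8) = 1/(-12) = -1/12 ≈ -0.083333)
(c(-16) + R)² = (-19 - 1/12)² = (-229/12)² = 52441/144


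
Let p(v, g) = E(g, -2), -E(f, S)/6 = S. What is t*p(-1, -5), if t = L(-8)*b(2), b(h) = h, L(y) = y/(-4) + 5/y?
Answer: 33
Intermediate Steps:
E(f, S) = -6*S
L(y) = 5/y - y/4 (L(y) = y*(-¼) + 5/y = -y/4 + 5/y = 5/y - y/4)
p(v, g) = 12 (p(v, g) = -6*(-2) = 12)
t = 11/4 (t = (5/(-8) - ¼*(-8))*2 = (5*(-⅛) + 2)*2 = (-5/8 + 2)*2 = (11/8)*2 = 11/4 ≈ 2.7500)
t*p(-1, -5) = (11/4)*12 = 33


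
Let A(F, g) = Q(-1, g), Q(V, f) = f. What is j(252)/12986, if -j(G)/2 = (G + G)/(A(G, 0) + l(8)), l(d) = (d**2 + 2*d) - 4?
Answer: -126/123367 ≈ -0.0010213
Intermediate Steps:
A(F, g) = g
l(d) = -4 + d**2 + 2*d
j(G) = -G/19 (j(G) = -2*(G + G)/(0 + (-4 + 8**2 + 2*8)) = -2*2*G/(0 + (-4 + 64 + 16)) = -2*2*G/(0 + 76) = -2*2*G/76 = -G/19)
j(252)/12986 = -1/19*252/12986 = -252/19*1/12986 = -126/123367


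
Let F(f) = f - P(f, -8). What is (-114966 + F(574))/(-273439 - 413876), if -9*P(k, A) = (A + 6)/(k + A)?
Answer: 58271285/350118261 ≈ 0.16643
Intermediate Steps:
P(k, A) = -(6 + A)/(9*(A + k)) (P(k, A) = -(A + 6)/(9*(k + A)) = -(6 + A)/(9*(A + k)))
F(f) = f - 2/(9*(-8 + f)) (F(f) = f - (-6 - 1*(-8))/(9*(-8 + f)) = f - (-6 + 8)/(9*(-8 + f)) = f - 2/(9*(-8 + f)))
(-114966 + F(574))/(-273439 - 413876) = (-114966 + (-2/9 + 574*(-8 + 574))/(-8 + 574))/(-273439 - 413876) = (-114966 + (-2/9 + 574*566)/566)/(-687315) = (-114966 + (-2/9 + 324884)/566)*(-1/687315) = (-114966 + (1/566)*(2923954/9))*(-1/687315) = (-114966 + 1461977/2547)*(-1/687315) = -291356425/2547*(-1/687315) = 58271285/350118261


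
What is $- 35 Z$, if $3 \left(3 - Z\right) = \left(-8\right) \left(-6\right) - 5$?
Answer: $\frac{1190}{3} \approx 396.67$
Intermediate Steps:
$Z = - \frac{34}{3}$ ($Z = 3 - \frac{\left(-8\right) \left(-6\right) - 5}{3} = 3 - \frac{48 - 5}{3} = 3 - \frac{43}{3} = - \frac{34}{3} \approx -11.333$)
$- 35 Z = \left(-35\right) \left(- \frac{34}{3}\right) = \frac{1190}{3}$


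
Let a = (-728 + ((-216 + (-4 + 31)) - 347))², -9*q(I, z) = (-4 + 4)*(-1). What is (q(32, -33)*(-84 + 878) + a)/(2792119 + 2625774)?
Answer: 1597696/5417893 ≈ 0.29489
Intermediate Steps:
q(I, z) = 0 (q(I, z) = -(-4 + 4)*(-1)/9 = -0*(-1) = -⅑*0 = 0)
a = 1597696 (a = (-728 + ((-216 + 27) - 347))² = (-728 + (-189 - 347))² = (-728 - 536)² = (-1264)² = 1597696)
(q(32, -33)*(-84 + 878) + a)/(2792119 + 2625774) = (0*(-84 + 878) + 1597696)/(2792119 + 2625774) = (0*794 + 1597696)/5417893 = (0 + 1597696)*(1/5417893) = 1597696*(1/5417893) = 1597696/5417893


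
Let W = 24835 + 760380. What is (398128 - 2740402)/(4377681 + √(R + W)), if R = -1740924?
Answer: -5126864193297/9582045946735 + 1171137*I*√955709/9582045946735 ≈ -0.53505 + 0.00011948*I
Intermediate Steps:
W = 785215
(398128 - 2740402)/(4377681 + √(R + W)) = (398128 - 2740402)/(4377681 + √(-1740924 + 785215)) = -2342274/(4377681 + √(-955709)) = -2342274/(4377681 + I*√955709)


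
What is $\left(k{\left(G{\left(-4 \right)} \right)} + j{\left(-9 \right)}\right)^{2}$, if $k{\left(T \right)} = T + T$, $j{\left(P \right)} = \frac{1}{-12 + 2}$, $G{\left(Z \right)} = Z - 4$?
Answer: $\frac{25921}{100} \approx 259.21$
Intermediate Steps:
$G{\left(Z \right)} = -4 + Z$
$j{\left(P \right)} = - \frac{1}{10}$ ($j{\left(P \right)} = \frac{1}{-10} = - \frac{1}{10}$)
$k{\left(T \right)} = 2 T$
$\left(k{\left(G{\left(-4 \right)} \right)} + j{\left(-9 \right)}\right)^{2} = \left(2 \left(-4 - 4\right) - \frac{1}{10}\right)^{2} = \left(2 \left(-8\right) - \frac{1}{10}\right)^{2} = \left(-16 - \frac{1}{10}\right)^{2} = \left(- \frac{161}{10}\right)^{2} = \frac{25921}{100}$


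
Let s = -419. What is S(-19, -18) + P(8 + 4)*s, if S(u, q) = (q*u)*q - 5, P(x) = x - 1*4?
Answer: -9513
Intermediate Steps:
P(x) = -4 + x (P(x) = x - 4 = -4 + x)
S(u, q) = -5 + u*q² (S(u, q) = u*q² - 5 = -5 + u*q²)
S(-19, -18) + P(8 + 4)*s = (-5 - 19*(-18)²) + (-4 + (8 + 4))*(-419) = (-5 - 19*324) + (-4 + 12)*(-419) = (-5 - 6156) + 8*(-419) = -6161 - 3352 = -9513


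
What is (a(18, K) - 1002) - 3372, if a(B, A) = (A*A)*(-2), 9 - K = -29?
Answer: -7262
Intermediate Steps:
K = 38 (K = 9 - 1*(-29) = 9 + 29 = 38)
a(B, A) = -2*A² (a(B, A) = A²*(-2) = -2*A²)
(a(18, K) - 1002) - 3372 = (-2*38² - 1002) - 3372 = (-2*1444 - 1002) - 3372 = (-2888 - 1002) - 3372 = -3890 - 3372 = -7262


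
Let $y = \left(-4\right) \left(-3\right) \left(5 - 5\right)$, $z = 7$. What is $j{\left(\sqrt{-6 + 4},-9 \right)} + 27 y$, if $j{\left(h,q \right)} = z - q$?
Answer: $16$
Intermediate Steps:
$y = 0$ ($y = 12 \cdot 0 = 0$)
$j{\left(h,q \right)} = 7 - q$
$j{\left(\sqrt{-6 + 4},-9 \right)} + 27 y = \left(7 - -9\right) + 27 \cdot 0 = \left(7 + 9\right) + 0 = 16 + 0 = 16$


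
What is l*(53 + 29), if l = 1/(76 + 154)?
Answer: 41/115 ≈ 0.35652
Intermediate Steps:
l = 1/230 ≈ 0.0043478
l*(53 + 29) = (53 + 29)/230 = (1/230)*82 = 41/115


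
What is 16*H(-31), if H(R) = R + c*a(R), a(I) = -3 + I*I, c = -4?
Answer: -61808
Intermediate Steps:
a(I) = -3 + I²
H(R) = 12 + R - 4*R² (H(R) = R - 4*(-3 + R²) = R + (12 - 4*R²) = 12 + R - 4*R²)
16*H(-31) = 16*(12 - 31 - 4*(-31)²) = 16*(12 - 31 - 4*961) = 16*(12 - 31 - 3844) = 16*(-3863) = -61808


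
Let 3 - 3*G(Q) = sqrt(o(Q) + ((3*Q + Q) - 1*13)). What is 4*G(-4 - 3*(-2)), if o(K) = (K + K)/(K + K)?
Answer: 4 - 8*I/3 ≈ 4.0 - 2.6667*I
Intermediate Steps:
o(K) = 1 (o(K) = (2*K)/((2*K)) = (2*K)*(1/(2*K)) = 1)
G(Q) = 1 - sqrt(-12 + 4*Q)/3 (G(Q) = 1 - sqrt(1 + ((3*Q + Q) - 1*13))/3 = 1 - sqrt(1 + (4*Q - 13))/3 = 1 - sqrt(1 + (-13 + 4*Q))/3 = 1 - sqrt(-12 + 4*Q)/3)
4*G(-4 - 3*(-2)) = 4*(1 - 2*sqrt(-3 + (-4 - 3*(-2)))/3) = 4*(1 - 2*sqrt(-3 + (-4 + 6))/3) = 4*(1 - 2*sqrt(-3 + 2)/3) = 4*(1 - 2*I/3) = 4 - 8*I/3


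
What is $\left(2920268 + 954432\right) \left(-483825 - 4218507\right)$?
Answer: $-18220125800400$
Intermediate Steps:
$\left(2920268 + 954432\right) \left(-483825 - 4218507\right) = 3874700 \left(-4702332\right) = -18220125800400$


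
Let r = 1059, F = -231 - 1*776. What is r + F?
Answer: 52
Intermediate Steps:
F = -1007 (F = -231 - 776 = -1007)
r + F = 1059 - 1007 = 52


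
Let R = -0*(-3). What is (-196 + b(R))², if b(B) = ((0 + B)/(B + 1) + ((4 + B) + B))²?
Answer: 32400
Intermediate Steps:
R = 0 (R = -5*0 = 0)
b(B) = (4 + 2*B + B/(1 + B))² (b(B) = (B/(1 + B) + (4 + 2*B))² = (4 + 2*B + B/(1 + B))²)
(-196 + b(R))² = (-196 + (4 + 2*0² + 7*0)²/(1 + 0)²)² = (-196 + (4 + 2*0 + 0)²/1²)² = (-196 + 1*(4 + 0 + 0)²)² = (-196 + 1*4²)² = (-196 + 1*16)² = (-196 + 16)² = (-180)² = 32400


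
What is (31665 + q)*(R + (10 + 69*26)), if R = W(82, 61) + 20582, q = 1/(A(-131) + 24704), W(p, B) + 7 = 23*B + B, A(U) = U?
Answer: 18552334768778/24573 ≈ 7.5499e+8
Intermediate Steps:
W(p, B) = -7 + 24*B (W(p, B) = -7 + (23*B + B) = -7 + 24*B)
q = 1/24573 (q = 1/(-131 + 24704) = 1/24573 ≈ 4.0695e-5)
R = 22039 (R = (-7 + 24*61) + 20582 = (-7 + 1464) + 20582 = 1457 + 20582 = 22039)
(31665 + q)*(R + (10 + 69*26)) = (31665 + 1/24573)*(22039 + (10 + 69*26)) = 778104046*(22039 + (10 + 1794))/24573 = 778104046*(22039 + 1804)/24573 = (778104046/24573)*23843 = 18552334768778/24573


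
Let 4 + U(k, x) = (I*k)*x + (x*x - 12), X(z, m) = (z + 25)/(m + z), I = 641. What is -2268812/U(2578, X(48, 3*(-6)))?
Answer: -291704400/516994507 ≈ -0.56423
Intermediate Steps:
X(z, m) = (25 + z)/(m + z)
U(k, x) = -16 + x² + 641*k*x (U(k, x) = -4 + ((641*k)*x + (x*x - 12)) = -4 + (641*k*x + (x² - 12)) = -4 + (641*k*x + (-12 + x²)) = -4 + (-12 + x² + 641*k*x) = -16 + x² + 641*k*x)
-2268812/U(2578, X(48, 3*(-6))) = -2268812/(-16 + ((25 + 48)/(3*(-6) + 48))² + 641*2578*((25 + 48)/(3*(-6) + 48))) = -2268812/(-16 + (73/(-18 + 48))² + 641*2578*(73/(-18 + 48))) = -2268812/(-16 + (73/30)² + 641*2578*(73/30)) = -2268812/(-16 + 5329/900 + 60316177/15) = -2268812/3618961549/900 = -2268812*900/3618961549 = -291704400/516994507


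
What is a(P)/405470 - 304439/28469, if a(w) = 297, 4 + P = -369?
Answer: -123432426037/11543325430 ≈ -10.693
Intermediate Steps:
P = -373 (P = -4 - 369 = -373)
a(P)/405470 - 304439/28469 = 297/405470 - 304439/28469 = -123432426037/11543325430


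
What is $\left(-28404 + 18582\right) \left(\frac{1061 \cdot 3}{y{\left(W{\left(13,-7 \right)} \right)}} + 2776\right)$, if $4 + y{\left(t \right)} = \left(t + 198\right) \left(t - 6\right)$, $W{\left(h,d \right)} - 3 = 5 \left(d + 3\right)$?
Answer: $- \frac{12620625022}{463} \approx -2.7258 \cdot 10^{7}$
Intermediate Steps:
$W{\left(h,d \right)} = 18 + 5 d$ ($W{\left(h,d \right)} = 3 + 5 \left(d + 3\right) = 3 + 5 \left(3 + d\right) = 3 + \left(15 + 5 d\right) = 18 + 5 d$)
$y{\left(t \right)} = -4 + \left(-6 + t\right) \left(198 + t\right)$ ($y{\left(t \right)} = -4 + \left(t + 198\right) \left(t - 6\right) = -4 + \left(198 + t\right) \left(-6 + t\right) = -4 + \left(-6 + t\right) \left(198 + t\right)$)
$\left(-28404 + 18582\right) \left(\frac{1061 \cdot 3}{y{\left(W{\left(13,-7 \right)} \right)}} + 2776\right) = \left(-28404 + 18582\right) \left(\frac{1061 \cdot 3}{-1192 + \left(18 + 5 \left(-7\right)\right)^{2} + 192 \left(18 + 5 \left(-7\right)\right)} + 2776\right) = - 9822 \left(\frac{3183}{-1192 + \left(18 - 35\right)^{2} + 192 \left(18 - 35\right)} + 2776\right) = - 9822 \left(\frac{3183}{-1192 + \left(-17\right)^{2} + 192 \left(-17\right)} + 2776\right) = - 9822 \left(\frac{3183}{-1192 + 289 - 3264} + 2776\right) = - 9822 \left(\frac{3183}{-4167} + 2776\right) = - 9822 \left(3183 \left(- \frac{1}{4167}\right) + 2776\right) = - 9822 \left(- \frac{1061}{1389} + 2776\right) = \left(-9822\right) \frac{3854803}{1389} = - \frac{12620625022}{463}$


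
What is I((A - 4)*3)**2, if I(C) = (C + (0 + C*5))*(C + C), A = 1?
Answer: 944784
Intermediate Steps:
I(C) = 12*C**2 (I(C) = (C + (0 + 5*C))*(2*C) = (C + 5*C)*(2*C) = (6*C)*(2*C) = 12*C**2)
I((A - 4)*3)**2 = (12*((1 - 4)*3)**2)**2 = (12*(-3*3)**2)**2 = (12*(-9)**2)**2 = (12*81)**2 = 972**2 = 944784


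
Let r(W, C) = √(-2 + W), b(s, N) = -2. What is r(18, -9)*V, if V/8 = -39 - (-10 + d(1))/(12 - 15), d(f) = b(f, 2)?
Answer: -1376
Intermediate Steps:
d(f) = -2
V = -344 (V = 8*(-39 - (-10 - 2)/(12 - 15)) = 8*(-39 - (-12)/(-3)) = 8*(-39 - (-12)*(-1)/3) = 8*(-39 - 1*4) = 8*(-39 - 4) = 8*(-43) = -344)
r(18, -9)*V = √(-2 + 18)*(-344) = √16*(-344) = 4*(-344) = -1376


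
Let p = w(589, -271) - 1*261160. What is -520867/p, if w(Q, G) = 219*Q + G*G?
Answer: 520867/58728 ≈ 8.8691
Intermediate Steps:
w(Q, G) = G² + 219*Q (w(Q, G) = 219*Q + G² = G² + 219*Q)
p = -58728 (p = ((-271)² + 219*589) - 1*261160 = (73441 + 128991) - 261160 = 202432 - 261160 = -58728)
-520867/p = -520867/(-58728) = -520867*(-1/58728) = 520867/58728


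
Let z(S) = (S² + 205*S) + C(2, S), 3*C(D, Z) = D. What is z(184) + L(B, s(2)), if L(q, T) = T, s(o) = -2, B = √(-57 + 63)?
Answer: 214724/3 ≈ 71575.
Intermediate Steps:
C(D, Z) = D/3
B = √6 ≈ 2.4495
z(S) = ⅔ + S² + 205*S (z(S) = (S² + 205*S) + (⅓)*2 = (S² + 205*S) + ⅔ = ⅔ + S² + 205*S)
z(184) + L(B, s(2)) = (⅔ + 184² + 205*184) - 2 = (⅔ + 33856 + 37720) - 2 = 214730/3 - 2 = 214724/3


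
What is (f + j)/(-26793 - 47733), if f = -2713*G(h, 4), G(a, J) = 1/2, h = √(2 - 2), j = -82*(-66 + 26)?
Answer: -3847/149052 ≈ -0.025810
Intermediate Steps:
j = 3280 (j = -82*(-40) = 3280)
h = 0 (h = √0 = 0)
G(a, J) = ½
f = -2713/2 (f = -2713*½ = -2713/2 ≈ -1356.5)
(f + j)/(-26793 - 47733) = (-2713/2 + 3280)/(-26793 - 47733) = (3847/2)/(-74526) = (3847/2)*(-1/74526) = -3847/149052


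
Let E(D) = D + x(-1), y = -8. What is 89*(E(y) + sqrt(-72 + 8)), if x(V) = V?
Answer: -801 + 712*I ≈ -801.0 + 712.0*I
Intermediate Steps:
E(D) = -1 + D (E(D) = D - 1 = -1 + D)
89*(E(y) + sqrt(-72 + 8)) = 89*((-1 - 8) + sqrt(-72 + 8)) = 89*(-9 + sqrt(-64)) = 89*(-9 + 8*I) = -801 + 712*I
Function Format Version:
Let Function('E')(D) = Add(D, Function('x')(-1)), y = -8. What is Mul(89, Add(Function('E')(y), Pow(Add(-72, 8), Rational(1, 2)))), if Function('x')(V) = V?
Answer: Add(-801, Mul(712, I)) ≈ Add(-801.00, Mul(712.00, I))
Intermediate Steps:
Function('E')(D) = Add(-1, D) (Function('E')(D) = Add(D, -1) = Add(-1, D))
Mul(89, Add(Function('E')(y), Pow(Add(-72, 8), Rational(1, 2)))) = Mul(89, Add(Add(-1, -8), Pow(Add(-72, 8), Rational(1, 2)))) = Mul(89, Add(-9, Pow(-64, Rational(1, 2)))) = Mul(89, Add(-9, Mul(8, I))) = Add(-801, Mul(712, I))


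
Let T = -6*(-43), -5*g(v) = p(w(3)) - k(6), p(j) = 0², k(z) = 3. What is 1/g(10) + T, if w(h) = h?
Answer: 779/3 ≈ 259.67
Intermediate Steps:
p(j) = 0
g(v) = ⅗ (g(v) = -(0 - 1*3)/5 = -(0 - 3)/5 = -⅕*(-3) = ⅗)
T = 258
1/g(10) + T = 1/(⅗) + 258 = 5/3 + 258 = 779/3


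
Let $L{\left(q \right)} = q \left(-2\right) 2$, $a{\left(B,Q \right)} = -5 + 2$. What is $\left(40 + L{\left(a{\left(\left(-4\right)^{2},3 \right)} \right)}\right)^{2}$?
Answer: $2704$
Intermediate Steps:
$a{\left(B,Q \right)} = -3$
$L{\left(q \right)} = - 4 q$ ($L{\left(q \right)} = - 2 q 2 = - 4 q$)
$\left(40 + L{\left(a{\left(\left(-4\right)^{2},3 \right)} \right)}\right)^{2} = \left(40 - -12\right)^{2} = \left(40 + 12\right)^{2} = 52^{2} = 2704$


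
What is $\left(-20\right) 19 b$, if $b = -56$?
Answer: $21280$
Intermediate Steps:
$\left(-20\right) 19 b = \left(-20\right) 19 \left(-56\right) = \left(-380\right) \left(-56\right) = 21280$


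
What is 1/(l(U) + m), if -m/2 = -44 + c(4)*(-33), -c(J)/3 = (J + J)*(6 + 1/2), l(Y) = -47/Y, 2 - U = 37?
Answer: -35/357233 ≈ -9.7975e-5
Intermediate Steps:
U = -35 (U = 2 - 1*37 = 2 - 37 = -35)
c(J) = -39*J (c(J) = -3*(J + J)*(6 + 1/2) = -3*2*J*(6 + ½) = -3*2*J*13/2 = -39*J)
m = -10208 (m = -2*(-44 - 39*4*(-33)) = -2*(-44 - 156*(-33)) = -2*(-44 + 5148) = -2*5104 = -10208)
1/(l(U) + m) = 1/(-47/(-35) - 10208) = 1/(-47*(-1/35) - 10208) = 1/(47/35 - 10208) = 1/(-357233/35) = -35/357233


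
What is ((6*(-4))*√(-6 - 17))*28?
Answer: -672*I*√23 ≈ -3222.8*I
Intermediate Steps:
((6*(-4))*√(-6 - 17))*28 = -24*I*√23*28 = -672*I*√23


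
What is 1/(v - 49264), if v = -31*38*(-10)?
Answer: -1/37484 ≈ -2.6678e-5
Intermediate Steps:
v = 11780 (v = -1178*(-10) = 11780)
1/(v - 49264) = 1/(11780 - 49264) = 1/(-37484) = -1/37484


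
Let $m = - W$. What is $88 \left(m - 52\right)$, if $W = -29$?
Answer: $-2024$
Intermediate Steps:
$m = 29$ ($m = \left(-1\right) \left(-29\right) = 29$)
$88 \left(m - 52\right) = 88 \left(29 - 52\right) = 88 \left(-23\right) = -2024$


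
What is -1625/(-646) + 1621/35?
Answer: 1104041/22610 ≈ 48.830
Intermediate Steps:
-1625/(-646) + 1621/35 = -1625*(-1/646) + 1621*(1/35) = 1625/646 + 1621/35 = 1104041/22610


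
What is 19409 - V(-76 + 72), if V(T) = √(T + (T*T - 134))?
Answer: 19409 - I*√122 ≈ 19409.0 - 11.045*I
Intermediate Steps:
V(T) = √(-134 + T + T²) (V(T) = √(T + (T² - 134)) = √(T + (-134 + T²)) = √(-134 + T + T²))
19409 - V(-76 + 72) = 19409 - √(-134 + (-76 + 72) + (-76 + 72)²) = 19409 - √(-134 - 4 + (-4)²) = 19409 - √(-134 - 4 + 16) = 19409 - √(-122) = 19409 - I*√122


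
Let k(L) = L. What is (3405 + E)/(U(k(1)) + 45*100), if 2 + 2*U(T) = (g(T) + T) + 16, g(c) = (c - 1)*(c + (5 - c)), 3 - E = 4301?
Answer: -1786/9015 ≈ -0.19811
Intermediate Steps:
E = -4298 (E = 3 - 1*4301 = 3 - 4301 = -4298)
g(c) = -5 + 5*c (g(c) = (-1 + c)*5 = -5 + 5*c)
U(T) = 9/2 + 3*T (U(T) = -1 + (((-5 + 5*T) + T) + 16)/2 = -1 + ((-5 + 6*T) + 16)/2 = -1 + (11 + 6*T)/2 = -1 + (11/2 + 3*T) = 9/2 + 3*T)
(3405 + E)/(U(k(1)) + 45*100) = (3405 - 4298)/((9/2 + 3*1) + 45*100) = -893/((9/2 + 3) + 4500) = -893/(15/2 + 4500) = -893/9015/2 = -893*2/9015 = -1786/9015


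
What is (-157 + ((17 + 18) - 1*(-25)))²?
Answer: 9409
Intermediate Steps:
(-157 + ((17 + 18) - 1*(-25)))² = (-157 + (35 + 25))² = (-157 + 60)² = (-97)² = 9409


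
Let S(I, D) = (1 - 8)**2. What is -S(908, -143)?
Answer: -49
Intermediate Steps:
S(I, D) = 49 (S(I, D) = (-7)**2 = 49)
-S(908, -143) = -1*49 = -49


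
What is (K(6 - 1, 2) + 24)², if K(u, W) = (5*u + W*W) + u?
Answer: 3364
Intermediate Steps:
K(u, W) = W² + 6*u (K(u, W) = (5*u + W²) + u = (W² + 5*u) + u = W² + 6*u)
(K(6 - 1, 2) + 24)² = ((2² + 6*(6 - 1)) + 24)² = ((4 + 6*5) + 24)² = ((4 + 30) + 24)² = (34 + 24)² = 58² = 3364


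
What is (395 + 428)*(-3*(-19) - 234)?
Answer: -145671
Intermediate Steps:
(395 + 428)*(-3*(-19) - 234) = 823*(57 - 234) = 823*(-177) = -145671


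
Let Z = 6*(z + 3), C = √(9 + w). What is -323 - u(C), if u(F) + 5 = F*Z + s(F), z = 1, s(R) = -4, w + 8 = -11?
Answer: -314 - 24*I*√10 ≈ -314.0 - 75.895*I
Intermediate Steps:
w = -19 (w = -8 - 11 = -19)
C = I*√10 (C = √(9 - 19) = √(-10) = I*√10 ≈ 3.1623*I)
Z = 24 (Z = 6*(1 + 3) = 6*4 = 24)
u(F) = -9 + 24*F (u(F) = -5 + (F*24 - 4) = -5 + (24*F - 4) = -5 + (-4 + 24*F) = -9 + 24*F)
-323 - u(C) = -323 - (-9 + 24*(I*√10)) = -323 - (-9 + 24*I*√10) = -323 + (9 - 24*I*√10) = -314 - 24*I*√10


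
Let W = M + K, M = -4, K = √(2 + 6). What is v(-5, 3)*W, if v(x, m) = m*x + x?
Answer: 80 - 40*√2 ≈ 23.431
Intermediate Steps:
v(x, m) = x + m*x
K = 2*√2 (K = √8 = 2*√2 ≈ 2.8284)
W = -4 + 2*√2 ≈ -1.1716
v(-5, 3)*W = (-5*(1 + 3))*(-4 + 2*√2) = (-5*4)*(-4 + 2*√2) = -20*(-4 + 2*√2) = 80 - 40*√2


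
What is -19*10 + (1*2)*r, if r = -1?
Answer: -192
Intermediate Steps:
-19*10 + (1*2)*r = -19*10 + (1*2)*(-1) = -190 + 2*(-1) = -190 - 2 = -192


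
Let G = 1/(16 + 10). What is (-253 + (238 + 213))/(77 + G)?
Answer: 5148/2003 ≈ 2.5701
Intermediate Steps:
G = 1/26 ≈ 0.038462
(-253 + (238 + 213))/(77 + G) = (-253 + (238 + 213))/(77 + 1/26) = (-253 + 451)/(2003/26) = 198*(26/2003) = 5148/2003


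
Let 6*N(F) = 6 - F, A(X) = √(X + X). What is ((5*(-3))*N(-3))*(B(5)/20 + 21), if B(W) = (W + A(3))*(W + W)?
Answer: -2115/4 - 45*√6/4 ≈ -556.31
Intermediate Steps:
A(X) = √2*√X (A(X) = √(2*X) = √2*√X)
N(F) = 1 - F/6 (N(F) = (6 - F)/6 = 1 - F/6)
B(W) = 2*W*(W + √6) (B(W) = (W + √2*√3)*(W + W) = (W + √6)*(2*W) = 2*W*(W + √6))
((5*(-3))*N(-3))*(B(5)/20 + 21) = ((5*(-3))*(1 - ⅙*(-3)))*((2*5*(5 + √6))/20 + 21) = (-15*(1 + ½))*((50 + 10*√6)*(1/20) + 21) = (-15*3/2)*((5/2 + √6/2) + 21) = -45*(47/2 + √6/2)/2 = -2115/4 - 45*√6/4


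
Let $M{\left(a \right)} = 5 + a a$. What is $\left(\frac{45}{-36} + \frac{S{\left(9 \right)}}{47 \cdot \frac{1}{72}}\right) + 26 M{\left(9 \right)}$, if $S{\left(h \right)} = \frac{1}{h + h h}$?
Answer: $\frac{2100681}{940} \approx 2234.8$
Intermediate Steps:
$M{\left(a \right)} = 5 + a^{2}$
$S{\left(h \right)} = \frac{1}{h + h^{2}}$
$\left(\frac{45}{-36} + \frac{S{\left(9 \right)}}{47 \cdot \frac{1}{72}}\right) + 26 M{\left(9 \right)} = \left(\frac{45}{-36} + \frac{\frac{1}{9} \frac{1}{1 + 9}}{47 \cdot \frac{1}{72}}\right) + 26 \left(5 + 9^{2}\right) = \left(45 \left(- \frac{1}{36}\right) + \frac{\frac{1}{9} \cdot \frac{1}{10}}{47 \cdot \frac{1}{72}}\right) + 26 \left(5 + 81\right) = \left(- \frac{5}{4} + \frac{\frac{1}{9} \cdot \frac{1}{10}}{\frac{47}{72}}\right) + 26 \cdot 86 = \left(- \frac{5}{4} + \frac{1}{90} \cdot \frac{72}{47}\right) + 2236 = \left(- \frac{5}{4} + \frac{4}{235}\right) + 2236 = - \frac{1159}{940} + 2236 = \frac{2100681}{940}$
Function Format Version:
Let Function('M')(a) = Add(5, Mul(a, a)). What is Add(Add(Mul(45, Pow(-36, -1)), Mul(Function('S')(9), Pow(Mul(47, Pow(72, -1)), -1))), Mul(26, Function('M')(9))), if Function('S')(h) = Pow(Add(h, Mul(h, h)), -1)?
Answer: Rational(2100681, 940) ≈ 2234.8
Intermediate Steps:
Function('M')(a) = Add(5, Pow(a, 2))
Function('S')(h) = Pow(Add(h, Pow(h, 2)), -1)
Add(Add(Mul(45, Pow(-36, -1)), Mul(Function('S')(9), Pow(Mul(47, Pow(72, -1)), -1))), Mul(26, Function('M')(9))) = Add(Add(Mul(45, Pow(-36, -1)), Mul(Mul(Pow(9, -1), Pow(Add(1, 9), -1)), Pow(Mul(47, Pow(72, -1)), -1))), Mul(26, Add(5, Pow(9, 2)))) = Add(Add(Mul(45, Rational(-1, 36)), Mul(Mul(Rational(1, 9), Pow(10, -1)), Pow(Mul(47, Rational(1, 72)), -1))), Mul(26, Add(5, 81))) = Add(Add(Rational(-5, 4), Mul(Mul(Rational(1, 9), Rational(1, 10)), Pow(Rational(47, 72), -1))), Mul(26, 86)) = Add(Add(Rational(-5, 4), Mul(Rational(1, 90), Rational(72, 47))), 2236) = Add(Add(Rational(-5, 4), Rational(4, 235)), 2236) = Add(Rational(-1159, 940), 2236) = Rational(2100681, 940)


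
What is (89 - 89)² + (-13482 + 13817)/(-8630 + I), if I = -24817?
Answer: -335/33447 ≈ -0.010016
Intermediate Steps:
(89 - 89)² + (-13482 + 13817)/(-8630 + I) = (89 - 89)² + (-13482 + 13817)/(-8630 - 24817) = 0² + 335/(-33447) = 0 + 335*(-1/33447) = 0 - 335/33447 = -335/33447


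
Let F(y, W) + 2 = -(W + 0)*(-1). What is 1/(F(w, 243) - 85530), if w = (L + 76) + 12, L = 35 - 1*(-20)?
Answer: -1/85289 ≈ -1.1725e-5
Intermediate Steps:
L = 55 (L = 35 + 20 = 55)
w = 143 (w = (55 + 76) + 12 = 131 + 12 = 143)
F(y, W) = -2 + W (F(y, W) = -2 - (W + 0)*(-1) = -2 - W*(-1) = -2 - (-1)*W = -2 + W)
1/(F(w, 243) - 85530) = 1/((-2 + 243) - 85530) = 1/(241 - 85530) = 1/(-85289) = -1/85289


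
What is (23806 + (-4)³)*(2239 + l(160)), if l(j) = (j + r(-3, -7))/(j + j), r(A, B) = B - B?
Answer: 53170209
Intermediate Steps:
r(A, B) = 0
l(j) = ½ (l(j) = (j + 0)/(j + j) = j/((2*j)) = j*(1/(2*j)) = ½)
(23806 + (-4)³)*(2239 + l(160)) = (23806 + (-4)³)*(2239 + ½) = (23806 - 64)*(4479/2) = 23742*(4479/2) = 53170209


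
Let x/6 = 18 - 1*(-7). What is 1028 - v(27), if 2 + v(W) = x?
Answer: 880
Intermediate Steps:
x = 150 (x = 6*(18 - 1*(-7)) = 6*(18 + 7) = 6*25 = 150)
v(W) = 148 (v(W) = -2 + 150 = 148)
1028 - v(27) = 1028 - 1*148 = 1028 - 148 = 880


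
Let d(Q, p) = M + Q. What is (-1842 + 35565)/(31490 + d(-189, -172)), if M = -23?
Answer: 11241/10426 ≈ 1.0782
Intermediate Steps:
d(Q, p) = -23 + Q
(-1842 + 35565)/(31490 + d(-189, -172)) = (-1842 + 35565)/(31490 + (-23 - 189)) = 33723/(31490 - 212) = 33723/31278 = 33723*(1/31278) = 11241/10426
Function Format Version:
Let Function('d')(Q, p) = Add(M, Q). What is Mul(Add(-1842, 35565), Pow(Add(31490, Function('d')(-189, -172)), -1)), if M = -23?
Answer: Rational(11241, 10426) ≈ 1.0782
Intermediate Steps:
Function('d')(Q, p) = Add(-23, Q)
Mul(Add(-1842, 35565), Pow(Add(31490, Function('d')(-189, -172)), -1)) = Mul(Add(-1842, 35565), Pow(Add(31490, Add(-23, -189)), -1)) = Mul(33723, Pow(Add(31490, -212), -1)) = Mul(33723, Pow(31278, -1)) = Mul(33723, Rational(1, 31278)) = Rational(11241, 10426)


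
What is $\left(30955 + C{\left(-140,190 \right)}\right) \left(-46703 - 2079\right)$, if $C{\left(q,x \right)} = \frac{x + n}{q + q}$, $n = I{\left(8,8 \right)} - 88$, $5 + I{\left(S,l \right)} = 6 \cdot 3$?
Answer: $- \frac{42280749687}{28} \approx -1.51 \cdot 10^{9}$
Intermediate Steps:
$I{\left(S,l \right)} = 13$ ($I{\left(S,l \right)} = -5 + 6 \cdot 3 = -5 + 18 = 13$)
$n = -75$ ($n = 13 - 88 = -75$)
$C{\left(q,x \right)} = \frac{-75 + x}{2 q}$ ($C{\left(q,x \right)} = \frac{x - 75}{q + q} = \frac{-75 + x}{2 q}$)
$\left(30955 + C{\left(-140,190 \right)}\right) \left(-46703 - 2079\right) = \left(30955 + \frac{-75 + 190}{2 \left(-140\right)}\right) \left(-46703 - 2079\right) = \left(30955 + \frac{1}{2} \left(- \frac{1}{140}\right) 115\right) \left(-48782\right) = \left(30955 - \frac{23}{56}\right) \left(-48782\right) = \frac{1733457}{56} \left(-48782\right) = - \frac{42280749687}{28}$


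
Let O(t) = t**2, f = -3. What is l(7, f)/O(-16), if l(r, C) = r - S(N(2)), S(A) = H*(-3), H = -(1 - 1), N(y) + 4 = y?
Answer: 7/256 ≈ 0.027344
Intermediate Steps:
N(y) = -4 + y
H = 0 (H = -1*0 = 0)
S(A) = 0 (S(A) = 0*(-3) = 0)
l(r, C) = r (l(r, C) = r - 1*0 = r + 0 = r)
l(7, f)/O(-16) = 7/((-16)**2) = 7/256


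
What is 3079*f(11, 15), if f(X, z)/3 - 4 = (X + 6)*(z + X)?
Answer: 4119702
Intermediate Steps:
f(X, z) = 12 + 3*(6 + X)*(X + z) (f(X, z) = 12 + 3*((X + 6)*(z + X)) = 12 + 3*((6 + X)*(X + z)) = 12 + 3*(6 + X)*(X + z))
3079*f(11, 15) = 3079*(12 + 3*11² + 18*11 + 18*15 + 3*11*15) = 3079*(12 + 3*121 + 198 + 270 + 495) = 3079*(12 + 363 + 198 + 270 + 495) = 3079*1338 = 4119702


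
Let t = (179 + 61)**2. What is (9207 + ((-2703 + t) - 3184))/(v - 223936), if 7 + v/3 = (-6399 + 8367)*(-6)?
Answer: -60920/259381 ≈ -0.23487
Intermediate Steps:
t = 57600 (t = 240**2 = 57600)
v = -35445 (v = -21 + 3*((-6399 + 8367)*(-6)) = -21 + 3*(1968*(-6)) = -21 + 3*(-11808) = -21 - 35424 = -35445)
(9207 + ((-2703 + t) - 3184))/(v - 223936) = (9207 + ((-2703 + 57600) - 3184))/(-35445 - 223936) = (9207 + (54897 - 3184))/(-259381) = (9207 + 51713)*(-1/259381) = 60920*(-1/259381) = -60920/259381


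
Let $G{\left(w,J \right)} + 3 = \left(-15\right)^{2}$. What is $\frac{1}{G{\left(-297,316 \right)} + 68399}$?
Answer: $\frac{1}{68621} \approx 1.4573 \cdot 10^{-5}$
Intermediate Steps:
$G{\left(w,J \right)} = 222$ ($G{\left(w,J \right)} = -3 + \left(-15\right)^{2} = -3 + 225 = 222$)
$\frac{1}{G{\left(-297,316 \right)} + 68399} = \frac{1}{222 + 68399} = \frac{1}{68621}$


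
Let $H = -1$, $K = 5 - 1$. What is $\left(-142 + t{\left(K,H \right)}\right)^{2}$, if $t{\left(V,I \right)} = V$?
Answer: $19044$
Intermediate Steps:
$K = 4$ ($K = 5 - 1 = 4$)
$\left(-142 + t{\left(K,H \right)}\right)^{2} = \left(-142 + 4\right)^{2} = \left(-138\right)^{2} = 19044$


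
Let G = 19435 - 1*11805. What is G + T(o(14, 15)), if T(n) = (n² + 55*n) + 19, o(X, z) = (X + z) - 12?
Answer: 8873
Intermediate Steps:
o(X, z) = -12 + X + z
G = 7630 (G = 19435 - 11805 = 7630)
T(n) = 19 + n² + 55*n
G + T(o(14, 15)) = 7630 + (19 + (-12 + 14 + 15)² + 55*(-12 + 14 + 15)) = 7630 + (19 + 17² + 55*17) = 7630 + (19 + 289 + 935) = 7630 + 1243 = 8873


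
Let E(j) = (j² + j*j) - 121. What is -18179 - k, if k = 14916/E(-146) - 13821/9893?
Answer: -7644944310274/420561323 ≈ -18178.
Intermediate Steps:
E(j) = -121 + 2*j² (E(j) = (j² + j²) - 121 = 2*j² - 121 = -121 + 2*j²)
k = -439980543/420561323 (k = 14916/(-121 + 2*(-146)²) - 13821/9893 = 14916/(-121 + 2*21316) - 13821*1/9893 = 14916/(-121 + 42632) - 13821/9893 = 14916/42511 - 13821/9893 = -439980543/420561323 ≈ -1.0462)
-18179 - k = -18179 - 1*(-439980543/420561323) = -18179 + 439980543/420561323 = -7644944310274/420561323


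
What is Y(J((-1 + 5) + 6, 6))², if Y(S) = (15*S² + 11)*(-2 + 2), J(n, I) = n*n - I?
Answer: 0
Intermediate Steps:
J(n, I) = n² - I
Y(S) = 0 (Y(S) = (11 + 15*S²)*0 = 0)
Y(J((-1 + 5) + 6, 6))² = 0² = 0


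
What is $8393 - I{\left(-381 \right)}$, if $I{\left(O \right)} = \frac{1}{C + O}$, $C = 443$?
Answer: $\frac{520365}{62} \approx 8393.0$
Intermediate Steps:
$I{\left(O \right)} = \frac{1}{443 + O}$
$8393 - I{\left(-381 \right)} = 8393 - \frac{1}{443 - 381} = 8393 - \frac{1}{62} = \frac{520365}{62}$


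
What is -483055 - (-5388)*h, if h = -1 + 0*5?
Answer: -488443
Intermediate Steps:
h = -1 (h = -1 + 0 = -1)
-483055 - (-5388)*h = -483055 - (-5388)*(-1) = -483055 - 1*5388 = -483055 - 5388 = -488443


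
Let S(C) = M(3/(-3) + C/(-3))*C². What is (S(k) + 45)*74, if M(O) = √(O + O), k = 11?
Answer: 3330 + 17908*I*√21/3 ≈ 3330.0 + 27355.0*I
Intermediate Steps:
M(O) = √2*√O (M(O) = √(2*O) = √2*√O)
S(C) = √2*C²*√(-1 - C/3) (S(C) = (√2*√(3/(-3) + C/(-3)))*C² = (√2*√(3*(-⅓) + C*(-⅓)))*C² = (√2*√(-1 - C/3))*C² = √2*C²*√(-1 - C/3))
(S(k) + 45)*74 = ((⅓)*11²*√(-18 - 6*11) + 45)*74 = ((⅓)*121*√(-18 - 66) + 45)*74 = ((⅓)*121*√(-84) + 45)*74 = ((⅓)*121*(2*I*√21) + 45)*74 = (242*I*√21/3 + 45)*74 = (45 + 242*I*√21/3)*74 = 3330 + 17908*I*√21/3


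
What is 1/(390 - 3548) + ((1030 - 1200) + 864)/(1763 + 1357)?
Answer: 547133/2463240 ≈ 0.22212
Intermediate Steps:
1/(390 - 3548) + ((1030 - 1200) + 864)/(1763 + 1357) = 1/(-3158) + (-170 + 864)/3120 = -1/3158 + 694*(1/3120) = -1/3158 + 347/1560 = 547133/2463240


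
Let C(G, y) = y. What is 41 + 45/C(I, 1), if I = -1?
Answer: 86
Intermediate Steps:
41 + 45/C(I, 1) = 41 + 45/1 = 41 + 45*1 = 41 + 45 = 86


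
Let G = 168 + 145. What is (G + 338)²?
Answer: 423801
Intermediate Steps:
G = 313
(G + 338)² = (313 + 338)² = 651² = 423801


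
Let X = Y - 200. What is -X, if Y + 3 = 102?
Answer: 101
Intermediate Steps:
Y = 99 (Y = -3 + 102 = 99)
X = -101 (X = 99 - 200 = -101)
-X = -1*(-101) = 101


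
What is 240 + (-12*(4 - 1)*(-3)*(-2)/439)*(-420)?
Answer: 196080/439 ≈ 446.65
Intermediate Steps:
240 + (-12*(4 - 1)*(-3)*(-2)/439)*(-420) = 240 + (-12*3*(-3)*(-2)*(1/439))*(-420) = 240 + (-(-108)*(-2)*(1/439))*(-420) = 240 + (-12*18*(1/439))*(-420) = 240 - 216*1/439*(-420) = 240 - 216/439*(-420) = 240 + 90720/439 = 196080/439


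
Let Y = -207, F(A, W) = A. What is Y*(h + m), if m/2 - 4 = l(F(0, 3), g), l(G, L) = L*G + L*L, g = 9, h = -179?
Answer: 1863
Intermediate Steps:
l(G, L) = L**2 + G*L (l(G, L) = G*L + L**2 = L**2 + G*L)
m = 170 (m = 8 + 2*(9*(0 + 9)) = 8 + 2*(9*9) = 8 + 2*81 = 8 + 162 = 170)
Y*(h + m) = -207*(-179 + 170) = -207*(-9) = 1863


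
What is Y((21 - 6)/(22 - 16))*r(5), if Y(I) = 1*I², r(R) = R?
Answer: 125/4 ≈ 31.250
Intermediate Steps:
Y(I) = I²
Y((21 - 6)/(22 - 16))*r(5) = ((21 - 6)/(22 - 16))²*5 = (15/6)²*5 = (15*(⅙))²*5 = (5/2)²*5 = (25/4)*5 = 125/4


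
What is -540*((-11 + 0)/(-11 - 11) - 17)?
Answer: 8910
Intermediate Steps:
-540*((-11 + 0)/(-11 - 11) - 17) = -540*(-11/(-22) - 17) = -540*(-11*(-1/22) - 17) = -540*(½ - 17) = -540*(-33/2) = 8910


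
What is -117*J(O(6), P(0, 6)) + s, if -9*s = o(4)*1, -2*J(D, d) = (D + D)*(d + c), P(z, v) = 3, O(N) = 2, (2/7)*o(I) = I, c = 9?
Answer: 25258/9 ≈ 2806.4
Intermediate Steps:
o(I) = 7*I/2
J(D, d) = -D*(9 + d) (J(D, d) = -(D + D)*(d + 9)/2 = -2*D*(9 + d)/2 = -D*(9 + d))
s = -14/9 (s = -(7/2)*4/9 = -14/9 ≈ -1.5556)
-117*J(O(6), P(0, 6)) + s = -(-117)*2*(9 + 3) - 14/9 = -(-117)*2*12 - 14/9 = -117*(-24) - 14/9 = 2808 - 14/9 = 25258/9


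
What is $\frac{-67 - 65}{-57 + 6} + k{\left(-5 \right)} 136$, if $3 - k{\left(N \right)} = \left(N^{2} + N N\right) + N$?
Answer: $- \frac{97060}{17} \approx -5709.4$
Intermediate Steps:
$k{\left(N \right)} = 3 - N - 2 N^{2}$ ($k{\left(N \right)} = 3 - \left(\left(N^{2} + N N\right) + N\right) = 3 - \left(\left(N^{2} + N^{2}\right) + N\right) = 3 - \left(2 N^{2} + N\right) = 3 - \left(N + 2 N^{2}\right) = 3 - N - 2 N^{2}$)
$\frac{-67 - 65}{-57 + 6} + k{\left(-5 \right)} 136 = \frac{-67 - 65}{-57 + 6} + \left(3 - -5 - 2 \left(-5\right)^{2}\right) 136 = - \frac{132}{-51} + \left(3 + 5 - 50\right) 136 = \left(-132\right) \left(- \frac{1}{51}\right) + \left(3 + 5 - 50\right) 136 = \frac{44}{17} - 5712 = - \frac{97060}{17}$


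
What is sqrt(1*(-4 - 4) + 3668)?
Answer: 2*sqrt(915) ≈ 60.498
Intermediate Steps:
sqrt(1*(-4 - 4) + 3668) = sqrt(1*(-8) + 3668) = sqrt(-8 + 3668) = sqrt(3660) = 2*sqrt(915)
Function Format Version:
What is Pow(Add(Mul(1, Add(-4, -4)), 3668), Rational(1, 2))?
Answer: Mul(2, Pow(915, Rational(1, 2))) ≈ 60.498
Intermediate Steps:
Pow(Add(Mul(1, Add(-4, -4)), 3668), Rational(1, 2)) = Pow(Add(Mul(1, -8), 3668), Rational(1, 2)) = Pow(Add(-8, 3668), Rational(1, 2)) = Pow(3660, Rational(1, 2)) = Mul(2, Pow(915, Rational(1, 2)))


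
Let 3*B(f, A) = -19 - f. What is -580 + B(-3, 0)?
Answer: -1756/3 ≈ -585.33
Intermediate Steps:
B(f, A) = -19/3 - f/3 (B(f, A) = (-19 - f)/3 = -19/3 - f/3)
-580 + B(-3, 0) = -580 + (-19/3 - ⅓*(-3)) = -580 + (-19/3 + 1) = -580 - 16/3 = -1756/3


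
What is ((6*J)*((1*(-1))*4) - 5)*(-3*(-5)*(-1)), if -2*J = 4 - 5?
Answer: 255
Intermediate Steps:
J = 1/2 (J = -(4 - 5)/2 = -1/2*(-1) = 1/2 ≈ 0.50000)
((6*J)*((1*(-1))*4) - 5)*(-3*(-5)*(-1)) = ((6*(1/2))*((1*(-1))*4) - 5)*(-3*(-5)*(-1)) = (3*(-1*4) - 5)*(15*(-1)) = (3*(-4) - 5)*(-15) = (-12 - 5)*(-15) = -17*(-15) = 255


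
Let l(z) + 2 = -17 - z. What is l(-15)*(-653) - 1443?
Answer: 1169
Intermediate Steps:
l(z) = -19 - z (l(z) = -2 + (-17 - z) = -19 - z)
l(-15)*(-653) - 1443 = (-19 - 1*(-15))*(-653) - 1443 = (-19 + 15)*(-653) - 1443 = -4*(-653) - 1443 = 2612 - 1443 = 1169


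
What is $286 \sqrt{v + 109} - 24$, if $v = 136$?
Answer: $-24 + 2002 \sqrt{5} \approx 4452.6$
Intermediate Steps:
$286 \sqrt{v + 109} - 24 = 286 \sqrt{136 + 109} - 24 = 286 \sqrt{245} - 24 = 286 \cdot 7 \sqrt{5} - 24 = 2002 \sqrt{5} - 24 = -24 + 2002 \sqrt{5}$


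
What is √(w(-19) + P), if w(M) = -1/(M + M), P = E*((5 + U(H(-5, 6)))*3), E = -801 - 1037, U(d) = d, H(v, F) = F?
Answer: I*√87584338/38 ≈ 246.28*I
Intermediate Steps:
E = -1838
P = -60654 (P = -1838*(5 + 6)*3 = -20218*3 = -1838*33 = -60654)
w(M) = -1/(2*M)
√(w(-19) + P) = √(-½/(-19) - 60654) = √(-½*(-1/19) - 60654) = √(1/38 - 60654) = √(-2304851/38) = I*√87584338/38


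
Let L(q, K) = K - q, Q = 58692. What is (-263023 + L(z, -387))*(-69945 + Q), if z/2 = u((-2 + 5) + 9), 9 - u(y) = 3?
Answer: 2964287766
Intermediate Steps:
u(y) = 6 (u(y) = 9 - 1*3 = 9 - 3 = 6)
z = 12 (z = 2*6 = 12)
(-263023 + L(z, -387))*(-69945 + Q) = (-263023 + (-387 - 1*12))*(-69945 + 58692) = (-263023 + (-387 - 12))*(-11253) = (-263023 - 399)*(-11253) = -263422*(-11253) = 2964287766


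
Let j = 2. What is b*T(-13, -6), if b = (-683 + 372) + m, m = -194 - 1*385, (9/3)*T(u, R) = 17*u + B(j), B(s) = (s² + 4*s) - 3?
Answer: 188680/3 ≈ 62893.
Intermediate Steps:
B(s) = -3 + s² + 4*s
T(u, R) = 3 + 17*u/3 (T(u, R) = (17*u + (-3 + 2² + 4*2))/3 = (17*u + (-3 + 4 + 8))/3 = (17*u + 9)/3 = (9 + 17*u)/3 = 3 + 17*u/3)
m = -579 (m = -194 - 385 = -579)
b = -890 (b = (-683 + 372) - 579 = -311 - 579 = -890)
b*T(-13, -6) = -890*(3 + (17/3)*(-13)) = -890*(3 - 221/3) = -890*(-212/3) = 188680/3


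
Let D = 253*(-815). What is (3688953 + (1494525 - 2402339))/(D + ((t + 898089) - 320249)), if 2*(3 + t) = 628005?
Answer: 5562278/1371289 ≈ 4.0562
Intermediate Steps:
t = 627999/2 (t = -3 + (½)*628005 = -3 + 628005/2 = 627999/2 ≈ 3.1400e+5)
D = -206195
(3688953 + (1494525 - 2402339))/(D + ((t + 898089) - 320249)) = (3688953 + (1494525 - 2402339))/(-206195 + ((627999/2 + 898089) - 320249)) = (3688953 - 907814)/(-206195 + (2424177/2 - 320249)) = 2781139/(-206195 + 1783679/2) = 2781139/(1371289/2) = 2781139*(2/1371289) = 5562278/1371289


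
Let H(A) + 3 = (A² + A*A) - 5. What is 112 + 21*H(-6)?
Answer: 1456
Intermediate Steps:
H(A) = -8 + 2*A² (H(A) = -3 + ((A² + A*A) - 5) = -3 + ((A² + A²) - 5) = -3 + (2*A² - 5) = -3 + (-5 + 2*A²) = -8 + 2*A²)
112 + 21*H(-6) = 112 + 21*(-8 + 2*(-6)²) = 112 + 21*(-8 + 2*36) = 112 + 21*(-8 + 72) = 112 + 21*64 = 112 + 1344 = 1456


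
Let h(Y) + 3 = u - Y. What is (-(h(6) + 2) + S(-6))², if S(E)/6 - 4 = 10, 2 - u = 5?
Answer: 8836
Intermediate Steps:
u = -3 (u = 2 - 1*5 = 2 - 5 = -3)
h(Y) = -6 - Y (h(Y) = -3 + (-3 - Y) = -6 - Y)
S(E) = 84 (S(E) = 24 + 6*10 = 24 + 60 = 84)
(-(h(6) + 2) + S(-6))² = (-((-6 - 1*6) + 2) + 84)² = (-((-6 - 6) + 2) + 84)² = (-(-12 + 2) + 84)² = (-1*(-10) + 84)² = (10 + 84)² = 94² = 8836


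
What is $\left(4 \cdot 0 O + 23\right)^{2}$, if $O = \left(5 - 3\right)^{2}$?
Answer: $529$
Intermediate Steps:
$O = 4$ ($O = 2^{2} = 4$)
$\left(4 \cdot 0 O + 23\right)^{2} = \left(4 \cdot 0 \cdot 4 + 23\right)^{2} = \left(0 \cdot 4 + 23\right)^{2} = \left(0 + 23\right)^{2} = 23^{2} = 529$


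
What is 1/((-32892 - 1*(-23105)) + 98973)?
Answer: 1/89186 ≈ 1.1213e-5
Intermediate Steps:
1/((-32892 - 1*(-23105)) + 98973) = 1/((-32892 + 23105) + 98973) = 1/(-9787 + 98973) = 1/89186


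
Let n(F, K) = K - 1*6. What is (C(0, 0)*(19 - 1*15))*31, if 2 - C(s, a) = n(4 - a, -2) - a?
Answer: 1240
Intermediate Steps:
n(F, K) = -6 + K (n(F, K) = K - 6 = -6 + K)
C(s, a) = 10 + a (C(s, a) = 2 - ((-6 - 2) - a) = 2 - (-8 - a) = 2 + (8 + a) = 10 + a)
(C(0, 0)*(19 - 1*15))*31 = ((10 + 0)*(19 - 1*15))*31 = (10*(19 - 15))*31 = (10*4)*31 = 40*31 = 1240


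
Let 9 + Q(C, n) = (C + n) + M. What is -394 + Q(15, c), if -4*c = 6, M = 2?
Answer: -775/2 ≈ -387.50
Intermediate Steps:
c = -3/2 (c = -¼*6 = -3/2 ≈ -1.5000)
Q(C, n) = -7 + C + n (Q(C, n) = -9 + ((C + n) + 2) = -9 + (2 + C + n) = -7 + C + n)
-394 + Q(15, c) = -394 + (-7 + 15 - 3/2) = -394 + 13/2 = -775/2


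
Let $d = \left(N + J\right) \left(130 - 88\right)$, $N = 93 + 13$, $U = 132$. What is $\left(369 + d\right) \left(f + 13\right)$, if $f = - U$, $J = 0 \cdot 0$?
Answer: $-573699$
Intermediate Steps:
$N = 106$
$J = 0$
$f = -132$ ($f = \left(-1\right) 132 = -132$)
$d = 4452$ ($d = \left(106 + 0\right) \left(130 - 88\right) = 106 \cdot 42 = 4452$)
$\left(369 + d\right) \left(f + 13\right) = \left(369 + 4452\right) \left(-132 + 13\right) = 4821 \left(-119\right) = -573699$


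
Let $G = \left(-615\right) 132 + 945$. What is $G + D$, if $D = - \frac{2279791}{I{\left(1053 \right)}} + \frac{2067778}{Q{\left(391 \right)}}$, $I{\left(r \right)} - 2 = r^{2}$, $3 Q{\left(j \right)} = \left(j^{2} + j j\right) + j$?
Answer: $- \frac{533938416329954}{6656192433} \approx -80217.0$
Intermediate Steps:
$Q{\left(j \right)} = \frac{j}{3} + \frac{2 j^{2}}{3}$ ($Q{\left(j \right)} = \frac{\left(j^{2} + j j\right) + j}{3} = \frac{\left(j^{2} + j^{2}\right) + j}{3} = \frac{2 j^{2} + j}{3} = \frac{j + 2 j^{2}}{3} = \frac{j}{3} + \frac{2 j^{2}}{3}$)
$I{\left(r \right)} = 2 + r^{2}$
$D = \frac{121183531801}{6656192433}$ ($D = - \frac{2279791}{2 + 1053^{2}} + \frac{2067778}{\frac{1}{3} \cdot 391 \left(1 + 2 \cdot 391\right)} = - \frac{2279791}{2 + 1108809} + \frac{2067778}{\frac{1}{3} \cdot 391 \left(1 + 782\right)} = - \frac{2279791}{1108811} + \frac{2067778}{\frac{1}{3} \cdot 391 \cdot 783} = \left(-2279791\right) \frac{1}{1108811} + \frac{2067778}{102051} = - \frac{2279791}{1108811} + 2067778 \cdot \frac{1}{102051} = - \frac{2279791}{1108811} + \frac{121634}{6003} = \frac{121183531801}{6656192433} \approx 18.206$)
$G = -80235$ ($G = -81180 + 945 = -80235$)
$G + D = -80235 + \frac{121183531801}{6656192433} = - \frac{533938416329954}{6656192433}$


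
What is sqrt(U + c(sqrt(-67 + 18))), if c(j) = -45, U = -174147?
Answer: 4*I*sqrt(10887) ≈ 417.36*I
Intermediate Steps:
sqrt(U + c(sqrt(-67 + 18))) = sqrt(-174147 - 45) = sqrt(-174192) = 4*I*sqrt(10887)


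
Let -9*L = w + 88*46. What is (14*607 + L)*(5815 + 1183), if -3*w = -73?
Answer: 1520168542/27 ≈ 5.6303e+7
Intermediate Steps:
w = 73/3 (w = -1/3*(-73) = 73/3 ≈ 24.333)
L = -12217/27 (L = -(73/3 + 88*46)/9 = -(73/3 + 4048)/9 = -1/9*12217/3 = -12217/27 ≈ -452.48)
(14*607 + L)*(5815 + 1183) = (14*607 - 12217/27)*(5815 + 1183) = (8498 - 12217/27)*6998 = (217229/27)*6998 = 1520168542/27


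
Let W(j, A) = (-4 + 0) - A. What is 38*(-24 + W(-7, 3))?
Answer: -1178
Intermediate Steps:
W(j, A) = -4 - A
38*(-24 + W(-7, 3)) = 38*(-24 + (-4 - 1*3)) = 38*(-24 + (-4 - 3)) = 38*(-24 - 7) = 38*(-31) = -1178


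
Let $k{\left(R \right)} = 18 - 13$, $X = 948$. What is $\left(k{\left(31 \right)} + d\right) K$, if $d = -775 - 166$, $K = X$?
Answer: $-887328$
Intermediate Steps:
$k{\left(R \right)} = 5$
$K = 948$
$d = -941$
$\left(k{\left(31 \right)} + d\right) K = \left(5 - 941\right) 948 = \left(-936\right) 948 = -887328$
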